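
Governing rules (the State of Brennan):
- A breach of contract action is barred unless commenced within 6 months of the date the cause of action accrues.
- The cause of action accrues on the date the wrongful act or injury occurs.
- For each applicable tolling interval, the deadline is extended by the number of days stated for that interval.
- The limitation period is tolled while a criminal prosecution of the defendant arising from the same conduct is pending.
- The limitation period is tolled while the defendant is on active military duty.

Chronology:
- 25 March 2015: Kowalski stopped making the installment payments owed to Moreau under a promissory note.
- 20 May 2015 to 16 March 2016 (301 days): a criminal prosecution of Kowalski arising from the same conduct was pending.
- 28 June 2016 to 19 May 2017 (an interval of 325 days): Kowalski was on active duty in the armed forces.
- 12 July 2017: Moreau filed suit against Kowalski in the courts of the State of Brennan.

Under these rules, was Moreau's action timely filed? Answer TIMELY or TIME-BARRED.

TIME-BARRED

The limitation period began to run on 25 March 2015.
The untolled deadline — 6 months after 25 March 2015 — is 25 September 2015.
Because the pending criminal prosecution ran from 20 May 2015 to 16 March 2016, the deadline is extended by 301 days to 22 July 2016.
Because the defendant's active military service ran from 28 June 2016 to 19 May 2017, the deadline is extended by 325 days to 12 June 2017.
The 12 July 2017 filing falls after the 12 June 2017 deadline; the claim is time-barred.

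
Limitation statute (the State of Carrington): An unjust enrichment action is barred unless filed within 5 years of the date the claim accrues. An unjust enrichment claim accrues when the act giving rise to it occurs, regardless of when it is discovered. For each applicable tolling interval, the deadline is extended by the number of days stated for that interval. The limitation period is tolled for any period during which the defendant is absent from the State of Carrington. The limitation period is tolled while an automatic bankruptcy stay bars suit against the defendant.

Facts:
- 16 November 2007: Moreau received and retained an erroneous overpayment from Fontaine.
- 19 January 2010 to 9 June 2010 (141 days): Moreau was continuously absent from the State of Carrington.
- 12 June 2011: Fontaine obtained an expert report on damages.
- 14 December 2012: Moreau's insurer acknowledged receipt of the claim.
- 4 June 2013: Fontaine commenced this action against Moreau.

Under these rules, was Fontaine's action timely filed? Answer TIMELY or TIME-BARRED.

The claim accrued on 16 November 2007, when the wrongful act occurred.
5 years from 16 November 2007 is 16 November 2012.
The period was tolled for 141 days by the defendant's absence from the jurisdiction (19 January 2010 to 9 June 2010), pushing the deadline to 6 April 2013.
None of the other events listed affects the running of the period under the stated rules.
Filing on 4 June 2013 missed the 6 April 2013 deadline — the action is time-barred.

TIME-BARRED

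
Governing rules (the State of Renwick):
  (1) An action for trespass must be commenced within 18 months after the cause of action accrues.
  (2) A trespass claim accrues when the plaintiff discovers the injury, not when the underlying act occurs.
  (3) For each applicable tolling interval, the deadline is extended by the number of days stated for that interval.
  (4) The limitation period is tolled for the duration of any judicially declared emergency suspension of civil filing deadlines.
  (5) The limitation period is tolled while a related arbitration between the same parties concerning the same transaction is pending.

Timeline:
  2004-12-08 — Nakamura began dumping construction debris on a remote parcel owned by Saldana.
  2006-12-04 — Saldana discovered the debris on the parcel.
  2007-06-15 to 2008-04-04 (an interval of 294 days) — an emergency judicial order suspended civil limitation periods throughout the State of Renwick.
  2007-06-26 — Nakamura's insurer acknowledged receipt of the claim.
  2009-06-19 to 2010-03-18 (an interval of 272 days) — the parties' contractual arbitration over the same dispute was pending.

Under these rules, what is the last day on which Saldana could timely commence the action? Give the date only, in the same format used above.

2009-03-25

The claim did not accrue until Saldana discovered the injury on 2006-12-04; the 2004-12-08 act date does not start the clock under the stated rule.
The untolled deadline — 18 months after 2006-12-04 — is 2008-06-04.
The emergency suspension of filing deadlines from 2007-06-15 to 2008-04-04 tolled the period for 294 days, extending the deadline to 2009-03-25.
By the time the pending related arbitration began on 2009-06-19, the limitation period had already expired on 2009-03-25; that interval cannot revive it.
Nothing else in the chronology tolls or restarts the period.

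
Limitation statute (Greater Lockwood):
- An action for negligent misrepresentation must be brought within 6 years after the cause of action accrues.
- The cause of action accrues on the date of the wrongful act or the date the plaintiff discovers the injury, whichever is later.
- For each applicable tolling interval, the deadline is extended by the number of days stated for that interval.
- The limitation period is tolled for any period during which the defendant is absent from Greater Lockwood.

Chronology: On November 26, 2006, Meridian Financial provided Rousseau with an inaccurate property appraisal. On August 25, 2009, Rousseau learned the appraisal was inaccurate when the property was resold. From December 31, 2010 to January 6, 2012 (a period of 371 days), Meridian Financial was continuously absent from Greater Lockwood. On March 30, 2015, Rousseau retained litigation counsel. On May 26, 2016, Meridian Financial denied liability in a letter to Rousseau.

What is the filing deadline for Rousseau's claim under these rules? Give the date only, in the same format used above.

The claim accrued on August 25, 2009 — the later of the November 26, 2006 act and the August 25, 2009 discovery.
Adding the 6 years base period to August 25, 2009 gives a deadline of August 25, 2015, before any tolling.
The period was tolled for 371 days by the defendant's absence from the jurisdiction (December 31, 2010 to January 6, 2012), pushing the deadline to August 30, 2016.
None of the other events listed affects the running of the period under the stated rules.

August 30, 2016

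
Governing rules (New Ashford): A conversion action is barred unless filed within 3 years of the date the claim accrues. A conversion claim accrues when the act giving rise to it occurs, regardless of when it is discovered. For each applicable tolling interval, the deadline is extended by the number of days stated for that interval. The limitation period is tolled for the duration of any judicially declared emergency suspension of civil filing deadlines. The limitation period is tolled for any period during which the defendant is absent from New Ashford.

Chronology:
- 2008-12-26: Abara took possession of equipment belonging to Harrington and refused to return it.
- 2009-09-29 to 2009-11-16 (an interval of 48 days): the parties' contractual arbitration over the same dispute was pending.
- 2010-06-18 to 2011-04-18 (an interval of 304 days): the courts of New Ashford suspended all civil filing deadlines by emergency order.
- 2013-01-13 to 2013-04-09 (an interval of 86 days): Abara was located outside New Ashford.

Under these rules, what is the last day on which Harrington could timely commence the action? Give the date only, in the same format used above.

The claim accrued on 2008-12-26, the date of the act.
3 years from 2008-12-26 is 2011-12-26.
Because the emergency suspension of filing deadlines ran from 2010-06-18 to 2011-04-18, the deadline is extended by 304 days to 2012-10-25.
The defendant's absence from the jurisdiction starting 2013-01-13 came too late — the period had run on 2012-10-25 — and so does not extend the deadline.
No stated provision tolls the period for a pending arbitration, so the interval from 2009-09-29 to 2009-11-16 has no effect on the deadline.

2012-10-25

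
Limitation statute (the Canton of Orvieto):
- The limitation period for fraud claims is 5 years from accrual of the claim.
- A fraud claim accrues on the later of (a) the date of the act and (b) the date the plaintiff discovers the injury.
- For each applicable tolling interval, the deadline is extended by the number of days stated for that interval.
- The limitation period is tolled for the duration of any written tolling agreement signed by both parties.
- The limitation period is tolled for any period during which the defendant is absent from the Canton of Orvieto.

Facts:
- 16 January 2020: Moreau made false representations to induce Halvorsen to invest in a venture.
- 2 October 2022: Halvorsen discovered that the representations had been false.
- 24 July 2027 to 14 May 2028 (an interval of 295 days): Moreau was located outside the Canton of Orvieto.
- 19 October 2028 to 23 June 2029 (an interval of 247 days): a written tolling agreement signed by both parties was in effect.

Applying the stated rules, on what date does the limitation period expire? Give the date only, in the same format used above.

23 July 2028

The claim accrued on 2 October 2022 — the later of the 16 January 2020 act and the 2 October 2022 discovery.
Adding the 5 years base period to 2 October 2022 gives a deadline of 2 October 2027, before any tolling.
Because the defendant's absence from the jurisdiction ran from 24 July 2027 to 14 May 2028, the deadline is extended by 295 days to 23 July 2028.
The written tolling agreement starting 19 October 2028 came too late — the period had run on 23 July 2028 — and so does not extend the deadline.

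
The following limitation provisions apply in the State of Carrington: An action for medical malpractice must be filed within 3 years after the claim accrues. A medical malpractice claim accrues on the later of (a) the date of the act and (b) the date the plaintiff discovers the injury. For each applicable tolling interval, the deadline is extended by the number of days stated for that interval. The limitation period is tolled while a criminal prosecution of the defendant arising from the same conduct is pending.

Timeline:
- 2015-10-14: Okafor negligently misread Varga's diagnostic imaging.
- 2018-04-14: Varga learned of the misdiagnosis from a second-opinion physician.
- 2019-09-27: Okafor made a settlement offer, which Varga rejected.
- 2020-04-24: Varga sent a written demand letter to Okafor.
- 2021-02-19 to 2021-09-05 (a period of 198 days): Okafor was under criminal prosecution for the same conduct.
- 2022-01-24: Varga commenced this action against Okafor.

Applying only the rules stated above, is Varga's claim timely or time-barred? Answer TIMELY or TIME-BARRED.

TIME-BARRED

Because discovery on 2018-04-14 post-dates the 2015-10-14 act, accrual under the later-of rule falls on 2018-04-14.
3 years from 2018-04-14 is 2021-04-14.
The pending criminal prosecution from 2021-02-19 to 2021-09-05 tolled the period for 198 days, extending the deadline to 2021-10-29.
The other events in the timeline have no effect on the limitation period under the stated rules.
Varga filed on 2022-01-24, after the 2021-10-29 deadline, so the action is time-barred.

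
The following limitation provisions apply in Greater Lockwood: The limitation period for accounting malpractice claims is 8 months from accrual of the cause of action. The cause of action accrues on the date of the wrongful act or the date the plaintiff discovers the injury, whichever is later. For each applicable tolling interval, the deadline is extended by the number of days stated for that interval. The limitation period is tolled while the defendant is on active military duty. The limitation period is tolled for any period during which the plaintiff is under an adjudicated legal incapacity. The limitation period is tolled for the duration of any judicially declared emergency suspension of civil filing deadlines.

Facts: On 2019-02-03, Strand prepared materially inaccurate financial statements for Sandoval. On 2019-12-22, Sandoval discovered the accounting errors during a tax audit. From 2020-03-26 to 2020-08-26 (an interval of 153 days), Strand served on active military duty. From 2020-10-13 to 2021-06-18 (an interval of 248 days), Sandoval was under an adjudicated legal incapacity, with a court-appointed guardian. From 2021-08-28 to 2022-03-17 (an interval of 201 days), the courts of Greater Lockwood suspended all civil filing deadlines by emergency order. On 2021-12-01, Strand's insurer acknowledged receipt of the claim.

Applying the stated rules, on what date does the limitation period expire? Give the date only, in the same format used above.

2022-04-16

Because discovery on 2019-12-22 post-dates the 2019-02-03 act, accrual under the later-of rule falls on 2019-12-22.
Adding the 8 months base period to 2019-12-22 gives a deadline of 2020-08-22, before any tolling.
The defendant's active military service from 2020-03-26 to 2020-08-26 tolled the period for 153 days, extending the deadline to 2021-01-22.
The plaintiff's legal incapacity from 2020-10-13 to 2021-06-18 tolled the period for 248 days, extending the deadline to 2021-09-27.
Because the emergency suspension of filing deadlines ran from 2021-08-28 to 2022-03-17, the deadline is extended by 201 days to 2022-04-16.
The other events in the timeline have no effect on the limitation period under the stated rules.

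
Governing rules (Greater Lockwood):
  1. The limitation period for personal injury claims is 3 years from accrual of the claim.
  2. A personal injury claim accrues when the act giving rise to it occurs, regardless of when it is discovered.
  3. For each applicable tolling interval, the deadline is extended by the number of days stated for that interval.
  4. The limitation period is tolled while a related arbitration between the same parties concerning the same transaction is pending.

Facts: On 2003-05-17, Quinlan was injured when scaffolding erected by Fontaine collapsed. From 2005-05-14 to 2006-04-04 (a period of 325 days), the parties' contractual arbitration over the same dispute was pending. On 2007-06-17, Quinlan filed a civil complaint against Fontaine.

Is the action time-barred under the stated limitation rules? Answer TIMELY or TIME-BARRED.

The limitation period began to run on 2003-05-17.
3 years from 2003-05-17 is 2006-05-17.
The period was tolled for 325 days by the pending related arbitration (2005-05-14 to 2006-04-04), pushing the deadline to 2007-04-07.
Quinlan filed on 2007-06-17, after the 2007-04-07 deadline, so the action is time-barred.

TIME-BARRED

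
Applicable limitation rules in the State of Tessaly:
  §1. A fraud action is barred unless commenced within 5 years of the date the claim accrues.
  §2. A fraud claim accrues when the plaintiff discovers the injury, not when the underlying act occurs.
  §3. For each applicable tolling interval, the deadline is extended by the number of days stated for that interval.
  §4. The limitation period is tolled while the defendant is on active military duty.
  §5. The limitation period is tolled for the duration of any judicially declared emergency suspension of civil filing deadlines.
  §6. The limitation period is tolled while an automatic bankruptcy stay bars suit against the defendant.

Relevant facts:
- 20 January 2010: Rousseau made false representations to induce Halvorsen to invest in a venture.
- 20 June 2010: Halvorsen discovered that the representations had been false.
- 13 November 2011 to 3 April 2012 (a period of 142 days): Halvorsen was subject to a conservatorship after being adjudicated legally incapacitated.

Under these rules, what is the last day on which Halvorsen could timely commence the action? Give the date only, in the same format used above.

The claim did not accrue until Halvorsen discovered the injury on 20 June 2010; the 20 January 2010 act date does not start the clock under the stated rule.
5 years from 20 June 2010 is 20 June 2015.
Although the plaintiff's incapacity ran from 13 November 2011 to 3 April 2012, the stated rules do not make that a tolling event, so it is disregarded.

20 June 2015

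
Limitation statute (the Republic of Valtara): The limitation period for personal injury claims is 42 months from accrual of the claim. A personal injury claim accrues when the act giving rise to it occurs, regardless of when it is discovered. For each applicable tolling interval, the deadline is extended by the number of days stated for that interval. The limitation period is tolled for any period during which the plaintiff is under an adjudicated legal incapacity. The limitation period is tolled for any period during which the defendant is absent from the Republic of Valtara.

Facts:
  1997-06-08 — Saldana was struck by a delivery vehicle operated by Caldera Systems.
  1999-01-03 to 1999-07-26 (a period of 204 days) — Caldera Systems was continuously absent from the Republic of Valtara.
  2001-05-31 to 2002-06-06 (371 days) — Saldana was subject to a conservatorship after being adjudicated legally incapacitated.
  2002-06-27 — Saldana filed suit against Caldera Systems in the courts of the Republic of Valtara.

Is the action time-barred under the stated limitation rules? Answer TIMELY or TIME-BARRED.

The claim accrued on 1997-06-08, when the wrongful act occurred.
Adding the 42 months base period to 1997-06-08 gives a deadline of 2000-12-08, before any tolling.
The defendant's absence from the jurisdiction from 1999-01-03 to 1999-07-26 tolled the period for 204 days, extending the deadline to 2001-06-30.
Because the plaintiff's legal incapacity ran from 2001-05-31 to 2002-06-06, the deadline is extended by 371 days to 2002-07-06.
Saldana filed on 2002-06-27, before the 2002-07-06 deadline, so the action is timely.

TIMELY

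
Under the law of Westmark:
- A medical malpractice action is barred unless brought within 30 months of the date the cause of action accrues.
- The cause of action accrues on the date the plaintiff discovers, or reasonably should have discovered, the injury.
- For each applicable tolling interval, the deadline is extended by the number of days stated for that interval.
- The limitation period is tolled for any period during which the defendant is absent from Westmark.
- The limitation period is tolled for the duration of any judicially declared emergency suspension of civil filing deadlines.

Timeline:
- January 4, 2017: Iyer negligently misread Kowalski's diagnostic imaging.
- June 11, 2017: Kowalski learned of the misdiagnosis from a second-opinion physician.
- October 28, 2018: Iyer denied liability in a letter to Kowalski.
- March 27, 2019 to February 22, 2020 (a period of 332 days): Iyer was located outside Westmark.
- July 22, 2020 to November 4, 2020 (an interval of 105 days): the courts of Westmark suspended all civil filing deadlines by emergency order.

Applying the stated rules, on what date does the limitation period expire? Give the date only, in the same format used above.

February 20, 2021

The claim did not accrue until Kowalski discovered the injury on June 11, 2017; the January 4, 2017 act date does not start the clock under the stated rule.
30 months from June 11, 2017 is December 11, 2019.
The period was tolled for 332 days by the defendant's absence from the jurisdiction (March 27, 2019 to February 22, 2020), pushing the deadline to November 7, 2020.
The period was tolled for 105 days by the emergency suspension of filing deadlines (July 22, 2020 to November 4, 2020), pushing the deadline to February 20, 2021.
Nothing else in the chronology tolls or restarts the period.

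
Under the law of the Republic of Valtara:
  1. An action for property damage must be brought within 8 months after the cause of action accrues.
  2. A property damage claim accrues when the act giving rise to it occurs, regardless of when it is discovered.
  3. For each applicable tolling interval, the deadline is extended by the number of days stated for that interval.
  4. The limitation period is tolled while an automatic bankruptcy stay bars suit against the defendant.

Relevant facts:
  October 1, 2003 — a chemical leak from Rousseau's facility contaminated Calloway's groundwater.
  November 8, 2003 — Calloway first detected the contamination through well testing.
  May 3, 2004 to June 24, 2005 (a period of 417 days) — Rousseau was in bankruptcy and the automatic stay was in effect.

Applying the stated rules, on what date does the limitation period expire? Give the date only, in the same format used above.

July 23, 2005

Accrual is governed by the date of the act, so the period began to run on October 1, 2003; the later discovery on November 8, 2003 is irrelevant under the stated rule.
The untolled deadline — 8 months after October 1, 2003 — is June 1, 2004.
The automatic bankruptcy stay from May 3, 2004 to June 24, 2005 tolled the period for 417 days, extending the deadline to July 23, 2005.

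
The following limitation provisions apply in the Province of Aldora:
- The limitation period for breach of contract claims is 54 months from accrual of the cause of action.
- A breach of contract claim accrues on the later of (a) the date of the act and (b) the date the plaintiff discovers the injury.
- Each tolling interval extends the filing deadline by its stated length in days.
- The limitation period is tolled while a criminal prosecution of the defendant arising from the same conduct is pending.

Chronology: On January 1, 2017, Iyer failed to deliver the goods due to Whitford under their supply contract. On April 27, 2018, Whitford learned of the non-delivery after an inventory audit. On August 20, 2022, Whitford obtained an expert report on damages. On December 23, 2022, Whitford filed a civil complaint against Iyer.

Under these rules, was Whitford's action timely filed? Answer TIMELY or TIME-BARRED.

TIME-BARRED

Taking the later of the act (January 1, 2017) and discovery (April 27, 2018), the claim accrued on April 27, 2018.
54 months from April 27, 2018 is October 27, 2022.
Nothing else in the chronology tolls or restarts the period.
Whitford filed on December 23, 2022, after the October 27, 2022 deadline, so the action is time-barred.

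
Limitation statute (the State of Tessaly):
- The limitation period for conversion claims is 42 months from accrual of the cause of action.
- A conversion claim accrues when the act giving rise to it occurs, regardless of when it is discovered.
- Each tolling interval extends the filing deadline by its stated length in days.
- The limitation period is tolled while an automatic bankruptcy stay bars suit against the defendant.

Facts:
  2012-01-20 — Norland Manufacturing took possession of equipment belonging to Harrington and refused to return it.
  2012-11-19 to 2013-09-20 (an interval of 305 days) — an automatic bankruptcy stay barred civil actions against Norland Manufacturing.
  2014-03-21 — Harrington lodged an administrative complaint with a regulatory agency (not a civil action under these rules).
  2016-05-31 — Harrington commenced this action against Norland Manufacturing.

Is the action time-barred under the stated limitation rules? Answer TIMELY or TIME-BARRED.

TIME-BARRED

The limitation period began to run on 2012-01-20.
Adding the 42 months base period to 2012-01-20 gives a deadline of 2015-07-20, before any tolling.
The period was tolled for 305 days by the automatic bankruptcy stay (2012-11-19 to 2013-09-20), pushing the deadline to 2016-05-20.
Nothing else in the chronology tolls or restarts the period.
The 2016-05-31 filing falls after the 2016-05-20 deadline; the claim is time-barred.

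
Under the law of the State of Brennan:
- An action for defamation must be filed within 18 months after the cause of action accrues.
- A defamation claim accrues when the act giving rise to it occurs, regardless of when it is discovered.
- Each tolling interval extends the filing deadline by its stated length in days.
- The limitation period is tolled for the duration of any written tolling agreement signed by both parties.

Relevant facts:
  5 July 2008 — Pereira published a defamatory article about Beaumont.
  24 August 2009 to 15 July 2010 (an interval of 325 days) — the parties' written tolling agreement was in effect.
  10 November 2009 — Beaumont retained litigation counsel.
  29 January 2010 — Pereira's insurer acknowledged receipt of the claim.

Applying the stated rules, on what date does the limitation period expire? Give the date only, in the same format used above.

26 November 2010

The cause of action accrued on 5 July 2008, the date of the act.
Adding the 18 months base period to 5 July 2008 gives a deadline of 5 January 2010, before any tolling.
The written tolling agreement from 24 August 2009 to 15 July 2010 tolled the period for 325 days, extending the deadline to 26 November 2010.
The other events in the timeline have no effect on the limitation period under the stated rules.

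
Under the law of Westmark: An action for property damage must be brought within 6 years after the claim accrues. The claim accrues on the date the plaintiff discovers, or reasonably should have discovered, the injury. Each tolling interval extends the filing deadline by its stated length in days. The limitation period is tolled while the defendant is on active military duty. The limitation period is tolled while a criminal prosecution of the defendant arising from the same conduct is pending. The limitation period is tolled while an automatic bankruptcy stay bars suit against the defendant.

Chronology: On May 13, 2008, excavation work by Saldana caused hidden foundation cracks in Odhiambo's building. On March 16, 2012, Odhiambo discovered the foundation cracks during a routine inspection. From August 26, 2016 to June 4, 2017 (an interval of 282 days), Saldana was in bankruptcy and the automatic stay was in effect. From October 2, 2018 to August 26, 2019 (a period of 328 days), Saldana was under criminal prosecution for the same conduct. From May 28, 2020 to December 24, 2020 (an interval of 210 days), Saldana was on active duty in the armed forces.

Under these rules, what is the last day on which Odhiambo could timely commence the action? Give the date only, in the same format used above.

November 16, 2019

Accrual is tied to discovery, so the period began on March 16, 2012 rather than on May 13, 2008 when the act occurred.
6 years from March 16, 2012 is March 16, 2018.
The automatic bankruptcy stay from August 26, 2016 to June 4, 2017 tolled the period for 282 days, extending the deadline to December 23, 2018.
Because the pending criminal prosecution ran from October 2, 2018 to August 26, 2019, the deadline is extended by 328 days to November 16, 2019.
By the time the defendant's active military service began on May 28, 2020, the limitation period had already expired on November 16, 2019; that interval cannot revive it.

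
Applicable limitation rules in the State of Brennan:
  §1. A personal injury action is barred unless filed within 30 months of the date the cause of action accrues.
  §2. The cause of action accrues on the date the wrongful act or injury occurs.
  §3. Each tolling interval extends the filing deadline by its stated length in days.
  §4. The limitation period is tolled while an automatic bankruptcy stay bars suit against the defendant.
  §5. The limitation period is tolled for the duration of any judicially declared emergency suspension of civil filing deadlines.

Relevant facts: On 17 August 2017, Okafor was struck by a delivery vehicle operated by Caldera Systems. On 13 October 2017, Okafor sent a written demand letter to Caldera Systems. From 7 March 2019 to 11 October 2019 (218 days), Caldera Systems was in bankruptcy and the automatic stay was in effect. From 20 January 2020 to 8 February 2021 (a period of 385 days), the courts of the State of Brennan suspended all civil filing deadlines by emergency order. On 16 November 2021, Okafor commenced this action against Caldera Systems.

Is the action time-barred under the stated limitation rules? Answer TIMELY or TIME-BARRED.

TIME-BARRED

The cause of action accrued on 17 August 2017, the date of the act.
The untolled deadline — 30 months after 17 August 2017 — is 17 February 2020.
The period was tolled for 218 days by the automatic bankruptcy stay (7 March 2019 to 11 October 2019), pushing the deadline to 22 September 2020.
Because the emergency suspension of filing deadlines ran from 20 January 2020 to 8 February 2021, the deadline is extended by 385 days to 12 October 2021.
The other events in the timeline have no effect on the limitation period under the stated rules.
Filing on 16 November 2021 missed the 12 October 2021 deadline — the action is time-barred.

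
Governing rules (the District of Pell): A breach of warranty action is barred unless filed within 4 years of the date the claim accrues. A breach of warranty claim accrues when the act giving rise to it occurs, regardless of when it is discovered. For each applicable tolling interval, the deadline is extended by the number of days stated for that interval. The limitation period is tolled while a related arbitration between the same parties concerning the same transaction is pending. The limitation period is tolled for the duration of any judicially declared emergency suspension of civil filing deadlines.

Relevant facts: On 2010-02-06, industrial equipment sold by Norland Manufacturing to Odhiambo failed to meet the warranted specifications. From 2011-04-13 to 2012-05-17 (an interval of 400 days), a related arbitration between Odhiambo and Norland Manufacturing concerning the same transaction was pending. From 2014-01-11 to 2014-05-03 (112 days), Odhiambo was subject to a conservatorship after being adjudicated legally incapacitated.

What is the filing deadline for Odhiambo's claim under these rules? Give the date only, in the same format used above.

2015-03-13

The claim accrued on 2010-02-06, when the wrongful act occurred.
4 years from 2010-02-06 is 2014-02-06.
The period was tolled for 400 days by the pending related arbitration (2011-04-13 to 2012-05-17), pushing the deadline to 2015-03-13.
The plaintiff's legal incapacity from 2014-01-11 to 2014-05-03 does not toll the period, because no stated rule makes the plaintiff's incapacity a tolling event.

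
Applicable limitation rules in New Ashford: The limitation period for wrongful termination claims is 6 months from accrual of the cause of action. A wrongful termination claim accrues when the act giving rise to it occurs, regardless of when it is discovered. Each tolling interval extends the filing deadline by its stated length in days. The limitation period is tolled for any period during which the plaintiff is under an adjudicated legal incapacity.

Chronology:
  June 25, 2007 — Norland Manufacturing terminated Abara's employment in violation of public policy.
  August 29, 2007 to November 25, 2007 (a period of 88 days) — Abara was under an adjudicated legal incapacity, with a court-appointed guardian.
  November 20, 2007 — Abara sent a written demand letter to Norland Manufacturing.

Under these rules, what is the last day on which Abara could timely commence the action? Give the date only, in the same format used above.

The limitation period began to run on June 25, 2007.
The untolled deadline — 6 months after June 25, 2007 — is December 25, 2007.
Because the plaintiff's legal incapacity ran from August 29, 2007 to November 25, 2007, the deadline is extended by 88 days to March 22, 2008.
None of the other events listed affects the running of the period under the stated rules.

March 22, 2008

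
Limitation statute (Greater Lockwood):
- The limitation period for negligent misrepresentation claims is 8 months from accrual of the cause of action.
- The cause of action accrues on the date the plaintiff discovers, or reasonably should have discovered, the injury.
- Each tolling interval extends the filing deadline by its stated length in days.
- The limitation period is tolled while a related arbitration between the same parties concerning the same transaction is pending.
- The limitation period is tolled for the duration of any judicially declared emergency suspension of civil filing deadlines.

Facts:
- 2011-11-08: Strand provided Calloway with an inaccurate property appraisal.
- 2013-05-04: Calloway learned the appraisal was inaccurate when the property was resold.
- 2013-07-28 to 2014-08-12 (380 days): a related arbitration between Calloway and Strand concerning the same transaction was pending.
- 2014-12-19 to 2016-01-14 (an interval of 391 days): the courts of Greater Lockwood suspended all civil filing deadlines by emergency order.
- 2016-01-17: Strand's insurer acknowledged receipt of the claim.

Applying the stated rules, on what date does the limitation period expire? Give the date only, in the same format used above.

2016-02-14

Under the discovery rule, the claim accrued on 2013-05-04, when Calloway discovered the injury — not on the 2011-11-08 date of the underlying act.
Adding the 8 months base period to 2013-05-04 gives a deadline of 2014-01-04, before any tolling.
Because the pending related arbitration ran from 2013-07-28 to 2014-08-12, the deadline is extended by 380 days to 2015-01-19.
The period was tolled for 391 days by the emergency suspension of filing deadlines (2014-12-19 to 2016-01-14), pushing the deadline to 2016-02-14.
Nothing else in the chronology tolls or restarts the period.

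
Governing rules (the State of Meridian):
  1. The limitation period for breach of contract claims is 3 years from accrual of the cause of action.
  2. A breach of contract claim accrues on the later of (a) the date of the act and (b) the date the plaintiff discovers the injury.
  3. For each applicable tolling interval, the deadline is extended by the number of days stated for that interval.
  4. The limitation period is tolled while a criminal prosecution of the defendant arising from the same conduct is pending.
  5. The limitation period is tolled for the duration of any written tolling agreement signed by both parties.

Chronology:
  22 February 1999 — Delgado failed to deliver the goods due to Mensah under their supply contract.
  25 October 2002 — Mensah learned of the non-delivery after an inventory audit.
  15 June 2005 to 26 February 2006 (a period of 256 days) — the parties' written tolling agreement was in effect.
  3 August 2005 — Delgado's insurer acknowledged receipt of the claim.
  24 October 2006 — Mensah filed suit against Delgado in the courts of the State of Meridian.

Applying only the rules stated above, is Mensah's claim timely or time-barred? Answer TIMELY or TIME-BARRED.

TIME-BARRED

Because discovery on 25 October 2002 post-dates the 22 February 1999 act, accrual under the later-of rule falls on 25 October 2002.
Adding the 3 years base period to 25 October 2002 gives a deadline of 25 October 2005, before any tolling.
The written tolling agreement from 15 June 2005 to 26 February 2006 tolled the period for 256 days, extending the deadline to 8 July 2006.
The other events in the timeline have no effect on the limitation period under the stated rules.
Mensah filed on 24 October 2006, after the 8 July 2006 deadline, so the action is time-barred.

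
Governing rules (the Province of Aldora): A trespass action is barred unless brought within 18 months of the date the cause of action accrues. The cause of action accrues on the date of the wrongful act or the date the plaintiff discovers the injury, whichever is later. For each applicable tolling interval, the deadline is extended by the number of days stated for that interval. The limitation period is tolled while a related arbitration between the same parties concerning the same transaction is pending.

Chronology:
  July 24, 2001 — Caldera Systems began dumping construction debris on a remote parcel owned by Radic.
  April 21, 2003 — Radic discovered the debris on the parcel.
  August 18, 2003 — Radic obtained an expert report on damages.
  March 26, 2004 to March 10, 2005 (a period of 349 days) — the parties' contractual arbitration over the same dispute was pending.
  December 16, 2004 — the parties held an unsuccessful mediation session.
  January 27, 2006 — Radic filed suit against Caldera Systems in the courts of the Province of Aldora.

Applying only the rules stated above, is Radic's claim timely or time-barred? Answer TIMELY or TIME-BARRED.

Because discovery on April 21, 2003 post-dates the July 24, 2001 act, accrual under the later-of rule falls on April 21, 2003.
The untolled deadline — 18 months after April 21, 2003 — is October 21, 2004.
The period was tolled for 349 days by the pending related arbitration (March 26, 2004 to March 10, 2005), pushing the deadline to October 5, 2005.
The other events in the timeline have no effect on the limitation period under the stated rules.
The January 27, 2006 filing falls after the October 5, 2005 deadline; the claim is time-barred.

TIME-BARRED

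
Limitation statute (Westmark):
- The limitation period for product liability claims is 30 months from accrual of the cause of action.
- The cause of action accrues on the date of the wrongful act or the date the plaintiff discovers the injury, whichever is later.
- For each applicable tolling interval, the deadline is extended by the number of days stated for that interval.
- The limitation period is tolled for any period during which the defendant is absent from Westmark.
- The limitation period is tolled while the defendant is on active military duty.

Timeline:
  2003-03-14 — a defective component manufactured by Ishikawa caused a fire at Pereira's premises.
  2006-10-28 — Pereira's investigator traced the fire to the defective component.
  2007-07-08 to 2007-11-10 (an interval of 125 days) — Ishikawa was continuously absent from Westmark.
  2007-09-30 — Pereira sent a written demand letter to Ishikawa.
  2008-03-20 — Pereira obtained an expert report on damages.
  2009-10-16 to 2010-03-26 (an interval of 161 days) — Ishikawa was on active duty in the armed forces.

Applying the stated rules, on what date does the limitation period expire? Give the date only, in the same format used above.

Taking the later of the act (2003-03-14) and discovery (2006-10-28), the claim accrued on 2006-10-28.
30 months from 2006-10-28 is 2009-04-28.
The defendant's absence from the jurisdiction from 2007-07-08 to 2007-11-10 tolled the period for 125 days, extending the deadline to 2009-08-31.
The defendant's active military service from 2009-10-16 to 2010-03-26 began after the period had already run on 2009-08-31, so it has no tolling effect.
Nothing else in the chronology tolls or restarts the period.

2009-08-31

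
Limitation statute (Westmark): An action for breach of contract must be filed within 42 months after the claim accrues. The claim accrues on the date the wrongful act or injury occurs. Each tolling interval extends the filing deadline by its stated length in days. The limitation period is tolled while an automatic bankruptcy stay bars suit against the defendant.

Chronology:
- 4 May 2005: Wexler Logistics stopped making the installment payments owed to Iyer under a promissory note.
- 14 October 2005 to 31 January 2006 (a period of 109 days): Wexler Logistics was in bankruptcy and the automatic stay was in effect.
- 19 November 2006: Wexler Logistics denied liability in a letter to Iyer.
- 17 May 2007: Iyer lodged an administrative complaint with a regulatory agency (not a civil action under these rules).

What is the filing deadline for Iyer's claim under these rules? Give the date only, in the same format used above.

The limitation period began to run on 4 May 2005.
The untolled deadline — 42 months after 4 May 2005 — is 4 November 2008.
The period was tolled for 109 days by the automatic bankruptcy stay (14 October 2005 to 31 January 2006), pushing the deadline to 21 February 2009.
The other events in the timeline have no effect on the limitation period under the stated rules.

21 February 2009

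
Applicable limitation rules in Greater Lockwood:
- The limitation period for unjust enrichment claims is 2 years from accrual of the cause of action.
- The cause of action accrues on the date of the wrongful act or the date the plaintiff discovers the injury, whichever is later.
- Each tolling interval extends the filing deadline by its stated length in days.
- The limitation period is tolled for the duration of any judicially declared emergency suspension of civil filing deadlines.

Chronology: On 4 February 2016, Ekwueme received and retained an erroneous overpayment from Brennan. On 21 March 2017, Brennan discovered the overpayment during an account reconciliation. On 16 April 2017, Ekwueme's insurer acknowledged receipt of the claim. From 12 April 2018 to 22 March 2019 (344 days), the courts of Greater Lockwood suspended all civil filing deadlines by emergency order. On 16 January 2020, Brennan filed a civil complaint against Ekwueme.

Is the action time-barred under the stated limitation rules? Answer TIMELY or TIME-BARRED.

TIMELY

Taking the later of the act (4 February 2016) and discovery (21 March 2017), the claim accrued on 21 March 2017.
Adding the 2 years base period to 21 March 2017 gives a deadline of 21 March 2019, before any tolling.
The emergency suspension of filing deadlines from 12 April 2018 to 22 March 2019 tolled the period for 344 days, extending the deadline to 28 February 2020.
Nothing else in the chronology tolls or restarts the period.
The 16 January 2020 filing precedes the 28 February 2020 deadline; the claim is timely.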